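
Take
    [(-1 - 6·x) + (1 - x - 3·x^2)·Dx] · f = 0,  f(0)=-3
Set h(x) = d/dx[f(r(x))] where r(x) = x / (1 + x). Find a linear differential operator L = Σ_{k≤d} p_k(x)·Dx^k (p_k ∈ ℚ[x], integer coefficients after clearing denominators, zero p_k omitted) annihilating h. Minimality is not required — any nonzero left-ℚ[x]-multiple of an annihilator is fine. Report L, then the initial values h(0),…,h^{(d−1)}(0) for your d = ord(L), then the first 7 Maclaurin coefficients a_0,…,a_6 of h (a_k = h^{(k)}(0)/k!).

L = (6 + 18·x + 72·x^2 + 42·x^3) + (-1 - 9·x - 12·x^2 + 17·x^3 + 21·x^4)·Dx  (order 1).
h: a_k = -3, -18, 0, -108, 135, -648, 1323, …
ICs: h(0) = -3.

f: a_k = -3, -3, -12, -21, -57, -120, -291, …
L₀ from L_f via x↦r, Dx↦r'^{-1}Dx.
h₀' ⇒ L via d/dx closure of L₀.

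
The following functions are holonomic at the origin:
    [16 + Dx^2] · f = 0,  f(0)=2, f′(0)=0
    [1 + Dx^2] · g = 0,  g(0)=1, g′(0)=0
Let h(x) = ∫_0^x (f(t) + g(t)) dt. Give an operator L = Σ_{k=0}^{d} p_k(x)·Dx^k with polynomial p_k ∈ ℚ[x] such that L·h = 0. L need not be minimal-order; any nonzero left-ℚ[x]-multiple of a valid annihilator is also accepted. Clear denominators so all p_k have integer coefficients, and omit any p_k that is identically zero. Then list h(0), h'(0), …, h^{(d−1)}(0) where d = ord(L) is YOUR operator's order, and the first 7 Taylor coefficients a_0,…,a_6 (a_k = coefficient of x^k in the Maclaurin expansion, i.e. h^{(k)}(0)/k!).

L = 16·Dx + 17·Dx^3 + Dx^5  (order 5).
h: a_k = 0, 3, 0, -11/2, 0, 171/40, 0, …
ICs: h(0) = 0, h′(0) = 3, h′′(0) = 0, h′′′(0) = -33, h′′′′(0) = 0.

f: a_k = 2, 0, -16, 0, 64/3, 0, -512/45, …
g: a_k = 1, 0, -1/2, 0, 1/24, 0, -1/720, …
f+g: L₀ = lclm(L_f,L_g), ord ≤ 2+2.
Integrate: L := L₀·Dx.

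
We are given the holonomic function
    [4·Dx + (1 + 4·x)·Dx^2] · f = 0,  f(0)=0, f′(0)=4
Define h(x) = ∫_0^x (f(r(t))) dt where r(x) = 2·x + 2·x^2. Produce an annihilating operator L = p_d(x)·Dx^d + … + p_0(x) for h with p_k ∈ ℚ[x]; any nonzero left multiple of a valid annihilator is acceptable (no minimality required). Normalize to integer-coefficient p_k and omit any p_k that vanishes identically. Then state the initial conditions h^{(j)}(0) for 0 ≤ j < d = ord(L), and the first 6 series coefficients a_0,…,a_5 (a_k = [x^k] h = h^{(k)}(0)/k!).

L = (6 + 16·x + 16·x^2)·Dx^2 + (1 + 10·x + 24·x^2 + 16·x^3)·Dx^3  (order 3).
h: a_k = 0, 0, 4, -8, 80/3, -544/5, …
ICs: h(0) = 0, h′(0) = 0, h′′(0) = 8.

f: a_k = 0, 4, -8, 64/3, -64, 1024/5, …
Change of var in L_f (x↦r) gives L₀.
Integrate: L := L₀·Dx.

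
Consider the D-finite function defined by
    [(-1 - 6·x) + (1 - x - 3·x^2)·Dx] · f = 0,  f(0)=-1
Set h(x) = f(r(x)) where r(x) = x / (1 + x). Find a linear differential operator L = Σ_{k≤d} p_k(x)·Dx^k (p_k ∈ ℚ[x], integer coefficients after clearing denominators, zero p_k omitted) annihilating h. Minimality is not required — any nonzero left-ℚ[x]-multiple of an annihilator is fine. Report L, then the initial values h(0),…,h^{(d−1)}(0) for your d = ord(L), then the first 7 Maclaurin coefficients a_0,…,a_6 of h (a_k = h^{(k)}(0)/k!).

f: a_k = -1, -1, -4, -7, -19, -40, -97, …
f∘r: x↦r, Dx↦Dx/r' in L_f ⇒ L₀.
L = (1 + 7·x) + (-1 - 2·x + 2·x^2 + 3·x^3)·Dx  (order 1).
h: a_k = -1, -1, -3, 0, -9, 9, -36, …
ICs: h(0) = -1.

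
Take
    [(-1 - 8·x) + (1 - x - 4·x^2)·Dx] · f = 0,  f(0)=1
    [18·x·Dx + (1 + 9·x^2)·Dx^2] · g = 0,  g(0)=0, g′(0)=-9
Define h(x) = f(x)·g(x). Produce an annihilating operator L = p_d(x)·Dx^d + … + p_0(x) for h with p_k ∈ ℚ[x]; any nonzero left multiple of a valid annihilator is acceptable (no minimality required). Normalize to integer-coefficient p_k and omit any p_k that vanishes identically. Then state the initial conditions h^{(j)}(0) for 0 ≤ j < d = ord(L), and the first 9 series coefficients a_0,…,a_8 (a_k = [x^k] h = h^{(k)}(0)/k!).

L = (8 + 18·x + 216·x^2) + (2 - 2·x + 36·x^2 + 216·x^3)·Dx + (-1 + x - 5·x^2 + 9·x^3 + 36·x^4)·Dx^2  (order 2).
h: a_k = 0, -9, -9, -18, -54, -1359/5, -2439/5, -4464/7, -90612/35, …
ICs: h(0) = 0, h′(0) = -9.

f: a_k = 1, 1, 5, 9, 29, 65, 181, 441, 1165, …
g: a_k = 0, -9, 0, 27, 0, -729/5, 0, 6561/7, 0, …
Product ⇒ symmetric product L₀, ord ≤ 2.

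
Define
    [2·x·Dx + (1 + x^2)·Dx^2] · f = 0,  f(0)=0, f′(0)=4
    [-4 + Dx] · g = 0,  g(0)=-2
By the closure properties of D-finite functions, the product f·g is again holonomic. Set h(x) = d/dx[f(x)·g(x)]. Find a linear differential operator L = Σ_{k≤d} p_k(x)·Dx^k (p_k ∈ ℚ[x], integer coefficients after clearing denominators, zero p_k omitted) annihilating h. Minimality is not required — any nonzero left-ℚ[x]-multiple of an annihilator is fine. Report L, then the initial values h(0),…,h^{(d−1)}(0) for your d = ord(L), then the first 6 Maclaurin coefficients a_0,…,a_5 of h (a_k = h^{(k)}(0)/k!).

L = (28 - 32·x + 76·x^2 - 32·x^3 + 32·x^4) + (-15 + 12·x - 35·x^2 + 12·x^3 - 16·x^4)·Dx + (2 - x + 4·x^2 - x^3 + 2·x^4)·Dx^2  (order 2).
h: a_k = -8, -64, -184, -896/3, -328, -832/3, …
ICs: h(0) = -8, h′(0) = -64.

f: a_k = 0, 4, 0, -4/3, 0, 4/5, …
g: a_k = -2, -8, -16, -64/3, -64/3, -256/15, …
f·g: L₀ = L_f ⊗_s L_g, ord ≤ 2·1.
Derive L from L₀ (diff closure).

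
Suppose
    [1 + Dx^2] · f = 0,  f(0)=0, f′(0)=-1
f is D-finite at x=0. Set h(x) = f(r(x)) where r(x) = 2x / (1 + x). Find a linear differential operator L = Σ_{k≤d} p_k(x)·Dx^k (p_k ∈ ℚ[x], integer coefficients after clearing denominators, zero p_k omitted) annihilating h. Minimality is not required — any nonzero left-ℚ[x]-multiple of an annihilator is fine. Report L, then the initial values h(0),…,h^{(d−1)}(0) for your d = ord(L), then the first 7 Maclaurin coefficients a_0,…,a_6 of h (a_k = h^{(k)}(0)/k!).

L = 4 + (2 + 6·x + 6·x^2 + 2·x^3)·Dx + (1 + 4·x + 6·x^2 + 4·x^3 + x^4)·Dx^2  (order 2).
h: a_k = 0, -2, 2, -2/3, -2, 86/15, -10, …
ICs: h(0) = 0, h′(0) = -2.

f: a_k = 0, -1, 0, 1/6, 0, -1/120, 0, …
f∘r: x↦r, Dx↦Dx/r' in L_f ⇒ L₀.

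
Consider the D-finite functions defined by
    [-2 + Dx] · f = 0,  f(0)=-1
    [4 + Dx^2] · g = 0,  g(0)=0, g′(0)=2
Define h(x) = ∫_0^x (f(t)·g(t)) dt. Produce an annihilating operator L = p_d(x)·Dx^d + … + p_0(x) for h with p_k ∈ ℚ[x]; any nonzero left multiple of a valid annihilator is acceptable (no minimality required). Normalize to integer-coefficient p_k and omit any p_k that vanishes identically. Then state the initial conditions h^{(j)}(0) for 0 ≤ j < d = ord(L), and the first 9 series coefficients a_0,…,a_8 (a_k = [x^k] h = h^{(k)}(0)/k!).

L = 8·Dx - 4·Dx^2 + Dx^3  (order 3).
h: a_k = 0, 0, -1, -4/3, -2/3, 0, 8/45, 32/315, 8/315, …
ICs: h(0) = 0, h′(0) = 0, h′′(0) = -2.

f: a_k = -1, -2, -2, -4/3, -2/3, -4/15, -4/45, -8/315, -2/315, …
g: a_k = 0, 2, 0, -4/3, 0, 4/15, 0, -8/315, 0, …
Product ⇒ symmetric product L₀, ord ≤ 2.
Integrate: L := L₀·Dx.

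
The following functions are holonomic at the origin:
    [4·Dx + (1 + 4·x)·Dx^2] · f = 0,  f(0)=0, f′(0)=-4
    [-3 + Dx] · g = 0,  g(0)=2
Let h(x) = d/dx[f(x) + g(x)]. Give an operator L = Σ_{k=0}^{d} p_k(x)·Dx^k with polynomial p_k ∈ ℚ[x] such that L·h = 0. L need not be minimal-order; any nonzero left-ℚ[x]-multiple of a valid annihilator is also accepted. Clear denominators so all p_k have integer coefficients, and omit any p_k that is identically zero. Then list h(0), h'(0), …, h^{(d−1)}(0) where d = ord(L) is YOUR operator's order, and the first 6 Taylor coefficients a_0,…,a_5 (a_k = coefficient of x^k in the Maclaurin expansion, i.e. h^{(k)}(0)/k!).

f: a_k = 0, -4, 8, -64/3, 64, -1024/5, …
g: a_k = 2, 6, 9, 9, 27/4, 81/20, …
Sum ⇒ L₀ = lclm(L_f,L_g) in ℚ(x)⟨Dx⟩.
h₀' ⇒ L via d/dx closure of L₀.
L = (-132 - 144·x) + (23 - 72·x - 144·x^2)·Dx + (7 + 40·x + 48·x^2)·Dx^2  (order 2).
h: a_k = 2, 34, -37, 283, -4015/4, 82163/20, …
ICs: h(0) = 2, h′(0) = 34.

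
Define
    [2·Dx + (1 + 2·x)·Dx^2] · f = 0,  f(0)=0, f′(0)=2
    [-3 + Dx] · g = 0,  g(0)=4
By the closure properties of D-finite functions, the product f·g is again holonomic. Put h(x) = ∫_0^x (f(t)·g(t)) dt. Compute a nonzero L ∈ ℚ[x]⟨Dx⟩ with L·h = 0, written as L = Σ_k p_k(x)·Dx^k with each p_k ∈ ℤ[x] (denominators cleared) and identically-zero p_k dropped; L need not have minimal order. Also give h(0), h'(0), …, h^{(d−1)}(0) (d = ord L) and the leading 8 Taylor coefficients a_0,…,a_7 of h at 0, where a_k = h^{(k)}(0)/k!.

L = (3 + 18·x)·Dx + (-4 - 12·x)·Dx^2 + (1 + 2·x)·Dx^3  (order 3).
h: a_k = 0, 0, 4, 16/3, 17/3, 16/5, 83/30, -2/21, …
ICs: h(0) = 0, h′(0) = 0, h′′(0) = 8.

f: a_k = 0, 2, -2, 8/3, -4, 32/5, -32/3, 128/7, …
g: a_k = 4, 12, 18, 18, 27/2, 81/10, 81/20, 243/140, …
Product ⇒ symmetric product L₀, ord ≤ 2.
∫: right-multiply L₀ by Dx.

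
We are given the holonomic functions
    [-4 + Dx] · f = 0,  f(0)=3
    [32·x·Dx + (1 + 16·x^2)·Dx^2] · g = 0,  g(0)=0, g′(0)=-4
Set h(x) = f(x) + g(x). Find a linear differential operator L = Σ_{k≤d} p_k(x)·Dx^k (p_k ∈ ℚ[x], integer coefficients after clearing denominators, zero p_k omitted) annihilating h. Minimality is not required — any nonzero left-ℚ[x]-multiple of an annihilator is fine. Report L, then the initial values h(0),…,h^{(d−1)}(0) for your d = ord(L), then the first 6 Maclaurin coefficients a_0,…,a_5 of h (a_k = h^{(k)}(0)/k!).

L = (32 - 256·x - 512·x^2)·Dx + (-12 + 48·x + 64·x^2 - 256·x^3)·Dx^2 + (1 + 4·x + 16·x^2 + 64·x^3)·Dx^3  (order 3).
h: a_k = 3, 8, 24, 160/3, 32, -896/5, …
ICs: h(0) = 3, h′(0) = 8, h′′(0) = 48.

f: a_k = 3, 12, 24, 32, 32, 128/5, …
g: a_k = 0, -4, 0, 64/3, 0, -1024/5, …
L₀ := lclm(L_f,L_g); ord L₀ ≤ 1+2.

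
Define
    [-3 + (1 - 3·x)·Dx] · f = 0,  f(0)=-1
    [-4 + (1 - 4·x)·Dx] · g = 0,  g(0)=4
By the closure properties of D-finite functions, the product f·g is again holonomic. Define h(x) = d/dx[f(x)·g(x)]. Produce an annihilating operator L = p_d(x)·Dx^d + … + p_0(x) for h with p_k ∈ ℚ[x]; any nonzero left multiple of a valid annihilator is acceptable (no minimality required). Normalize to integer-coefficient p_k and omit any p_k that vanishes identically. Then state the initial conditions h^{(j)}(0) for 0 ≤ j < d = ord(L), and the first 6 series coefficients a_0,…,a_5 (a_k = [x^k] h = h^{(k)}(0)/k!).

L = (74 - 504·x + 864·x^2) + (-7 + 73·x - 252·x^2 + 288·x^3)·Dx  (order 1).
h: a_k = -28, -296, -2100, -12496, -67340, -340728, …
ICs: h(0) = -28.

f: a_k = -1, -3, -9, -27, -81, -243, …
g: a_k = 4, 16, 64, 256, 1024, 4096, …
h₀=f·g: eliminate ⇒ L₀, order ≤ 1·1.
Differentiate: ansatz ord ≤ ord L₀ ⇒ L.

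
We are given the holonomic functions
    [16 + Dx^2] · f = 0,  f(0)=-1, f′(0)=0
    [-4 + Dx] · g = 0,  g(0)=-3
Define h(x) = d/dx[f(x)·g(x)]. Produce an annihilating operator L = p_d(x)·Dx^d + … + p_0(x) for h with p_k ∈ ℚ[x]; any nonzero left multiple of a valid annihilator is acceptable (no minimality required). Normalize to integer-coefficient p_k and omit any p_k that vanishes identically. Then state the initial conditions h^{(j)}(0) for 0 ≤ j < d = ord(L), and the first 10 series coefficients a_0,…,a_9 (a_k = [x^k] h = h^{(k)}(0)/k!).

f: a_k = -1, 0, 8, 0, -32/3, 0, 256/45, 0, -512/315, 0, …
g: a_k = -3, -12, -24, -32, -32, -128/5, -256/15, -1024/105, -512/105, -2048/945, …
Product ⇒ symmetric product L₀, ord ≤ 2.
Derive L from L₀ (diff closure).
L = 32 - 8·Dx + Dx^2  (order 2).
h: a_k = 12, 0, -192, -512, -512, 0, 8192/15, 65536/105, 32768/105, 0, …
ICs: h(0) = 12, h′(0) = 0.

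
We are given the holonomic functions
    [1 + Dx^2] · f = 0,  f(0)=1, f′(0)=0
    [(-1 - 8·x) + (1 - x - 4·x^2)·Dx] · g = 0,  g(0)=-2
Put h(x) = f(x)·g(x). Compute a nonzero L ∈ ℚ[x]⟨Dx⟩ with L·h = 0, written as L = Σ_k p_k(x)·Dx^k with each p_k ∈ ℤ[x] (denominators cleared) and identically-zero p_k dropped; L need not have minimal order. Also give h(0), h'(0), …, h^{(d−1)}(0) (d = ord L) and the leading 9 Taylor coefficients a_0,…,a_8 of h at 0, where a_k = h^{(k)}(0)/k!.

f: a_k = 1, 0, -1/2, 0, 1/24, 0, -1/720, 0, 1/40320, …
g: a_k = -2, -2, -10, -18, -58, -130, -362, -882, -2330, …
h₀=f·g: eliminate ⇒ L₀, order ≤ 2·1.
L = (7 + x + 4·x^2) + (2 + 16·x)·Dx + (-1 + x + 4·x^2)·Dx^2  (order 2).
h: a_k = -2, -2, -9, -17, -637/12, -1453/12, -120029/360, -294389/360, -14457427/6720, …
ICs: h(0) = -2, h′(0) = -2.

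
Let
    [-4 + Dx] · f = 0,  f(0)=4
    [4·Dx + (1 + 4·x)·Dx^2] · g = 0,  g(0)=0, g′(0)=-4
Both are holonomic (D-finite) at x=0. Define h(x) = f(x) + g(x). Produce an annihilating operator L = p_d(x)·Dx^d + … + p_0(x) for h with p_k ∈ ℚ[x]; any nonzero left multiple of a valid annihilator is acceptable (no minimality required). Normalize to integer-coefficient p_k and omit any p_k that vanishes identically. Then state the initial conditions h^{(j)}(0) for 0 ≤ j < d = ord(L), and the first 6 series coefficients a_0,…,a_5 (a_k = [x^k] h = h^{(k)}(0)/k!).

L = (-24 - 32·x)·Dx + (2 - 16·x - 32·x^2)·Dx^2 + (1 + 6·x + 8·x^2)·Dx^3  (order 3).
h: a_k = 4, 12, 40, 64/3, 320/3, -512/3, …
ICs: h(0) = 4, h′(0) = 12, h′′(0) = 80.

f: a_k = 4, 16, 32, 128/3, 128/3, 512/15, …
g: a_k = 0, -4, 8, -64/3, 64, -1024/5, …
Sum ⇒ L₀ = lclm(L_f,L_g) in ℚ(x)⟨Dx⟩.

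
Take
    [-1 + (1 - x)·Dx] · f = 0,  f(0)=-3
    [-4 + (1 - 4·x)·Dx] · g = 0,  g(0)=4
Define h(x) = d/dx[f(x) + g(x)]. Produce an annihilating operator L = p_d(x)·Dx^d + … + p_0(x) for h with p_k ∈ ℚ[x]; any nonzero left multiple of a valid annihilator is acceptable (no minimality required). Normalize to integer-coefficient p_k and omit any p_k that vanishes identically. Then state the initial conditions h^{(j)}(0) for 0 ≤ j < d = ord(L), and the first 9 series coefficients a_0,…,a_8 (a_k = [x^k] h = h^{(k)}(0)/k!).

f: a_k = -3, -3, -3, -3, -3, -3, -3, -3, -3, …
g: a_k = 4, 16, 64, 256, 1024, 4096, 16384, 65536, 262144, …
Weyl lclm of L_f,L_g ⇒ L₀ (ord ≤ 2).
h=h₀': d/dx-closure on L₀ ⇒ L.
L = 24 + (-15 + 24·x)·Dx + (1 - 5·x + 4·x^2)·Dx^2  (order 2).
h: a_k = 13, 122, 759, 4084, 20465, 98286, 458731, 2097128, 9437157, …
ICs: h(0) = 13, h′(0) = 122.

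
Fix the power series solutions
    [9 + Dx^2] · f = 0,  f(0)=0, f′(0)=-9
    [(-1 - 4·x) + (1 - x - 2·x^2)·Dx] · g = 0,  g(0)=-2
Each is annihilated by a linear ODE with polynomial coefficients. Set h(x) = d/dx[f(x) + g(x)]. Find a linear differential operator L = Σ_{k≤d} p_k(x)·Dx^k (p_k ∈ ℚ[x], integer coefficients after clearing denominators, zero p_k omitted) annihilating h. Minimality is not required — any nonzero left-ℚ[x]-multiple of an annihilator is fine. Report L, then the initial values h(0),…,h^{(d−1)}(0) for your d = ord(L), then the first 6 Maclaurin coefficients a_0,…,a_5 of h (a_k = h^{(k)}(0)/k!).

f: a_k = 0, -9, 0, 27/2, 0, -243/40, …
g: a_k = -2, -2, -6, -10, -22, -42, …
Weyl lclm of L_f,L_g ⇒ L₀ (ord ≤ 3).
h=h₀': d/dx-closure on L₀ ⇒ L.
L = (954 + 3600·x + 8154·x^2 + 4140·x^3 + 5760·x^4 + 3888·x^5 + 2592·x^6) + (-117 - 369·x + 585·x^2 + 747·x^3 + 90·x^4 + 828·x^5 + 1512·x^6 + 864·x^7)·Dx + (106 + 400·x + 906·x^2 + 460·x^3 + 640·x^4 + 432·x^5 + 288·x^6)·Dx^2 + (-13 - 41·x + 65·x^2 + 83·x^3 + 10·x^4 + 92·x^5 + 168·x^6 + 96·x^7)·Dx^3  (order 3).
h: a_k = -11, -12, 21/2, -88, -1923/8, -516, …
ICs: h(0) = -11, h′(0) = -12, h′′(0) = 21.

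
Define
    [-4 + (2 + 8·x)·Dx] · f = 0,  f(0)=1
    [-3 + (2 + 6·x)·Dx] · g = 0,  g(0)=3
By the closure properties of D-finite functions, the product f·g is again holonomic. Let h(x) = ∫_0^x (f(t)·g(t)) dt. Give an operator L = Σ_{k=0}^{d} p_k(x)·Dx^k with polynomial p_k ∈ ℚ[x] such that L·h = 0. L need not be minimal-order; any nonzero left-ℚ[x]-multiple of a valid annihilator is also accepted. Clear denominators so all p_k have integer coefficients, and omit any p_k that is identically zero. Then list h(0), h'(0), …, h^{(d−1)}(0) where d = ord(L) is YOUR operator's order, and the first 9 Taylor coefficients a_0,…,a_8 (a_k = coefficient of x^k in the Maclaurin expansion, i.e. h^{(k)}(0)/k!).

f: a_k = 1, 2, -2, 4, -10, 28, -84, 264, -858, …
g: a_k = 3, 9/2, -27/8, 81/16, -1215/128, 5103/256, -45927/1024, 216513/2048, -8444007/32768, …
L₀ := L_f ⊗_s L_g (sym. prod.), ord ≤ 1.
∫: right-multiply L₀ by Dx.
L = (-7 - 24·x)·Dx + (2 + 14·x + 24·x^2)·Dx^2  (order 2).
h: a_k = 0, 3, 21/4, -1/8, 21/64, -591/640, 1393/512, -59391/7168, 424053/16384, …
ICs: h(0) = 0, h′(0) = 3.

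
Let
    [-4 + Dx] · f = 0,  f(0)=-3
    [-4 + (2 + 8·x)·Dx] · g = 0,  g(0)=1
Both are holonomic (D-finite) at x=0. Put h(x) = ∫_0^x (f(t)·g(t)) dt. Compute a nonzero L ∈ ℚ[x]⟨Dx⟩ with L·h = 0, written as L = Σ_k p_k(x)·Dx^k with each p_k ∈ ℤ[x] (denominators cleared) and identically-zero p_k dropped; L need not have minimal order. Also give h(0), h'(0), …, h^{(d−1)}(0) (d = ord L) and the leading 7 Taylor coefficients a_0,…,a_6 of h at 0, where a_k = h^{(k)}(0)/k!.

L = (-6 - 16·x)·Dx + (1 + 4·x)·Dx^2  (order 2).
h: a_k = 0, -3, -9, -14, -17, -66/5, -214/15, …
ICs: h(0) = 0, h′(0) = -3.

f: a_k = -3, -12, -24, -32, -32, -128/5, -256/15, …
g: a_k = 1, 2, -2, 4, -10, 28, -84, …
f·g: L₀ = L_f ⊗_s L_g, ord ≤ 1·1.
∫: right-multiply L₀ by Dx.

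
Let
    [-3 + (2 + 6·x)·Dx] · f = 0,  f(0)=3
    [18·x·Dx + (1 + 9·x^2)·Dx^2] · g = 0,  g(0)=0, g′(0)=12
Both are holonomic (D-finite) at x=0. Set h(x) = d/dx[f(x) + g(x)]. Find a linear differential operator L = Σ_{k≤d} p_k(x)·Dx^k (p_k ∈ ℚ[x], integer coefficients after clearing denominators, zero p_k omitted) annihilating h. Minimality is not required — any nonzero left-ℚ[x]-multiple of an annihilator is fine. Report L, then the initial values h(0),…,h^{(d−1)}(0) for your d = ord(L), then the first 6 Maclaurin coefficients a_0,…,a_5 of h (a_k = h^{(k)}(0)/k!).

f: a_k = 3, 9/2, -27/8, 81/16, -1215/128, 5103/256, …
g: a_k = 0, 12, 0, -36, 0, 972/5, …
f+g: L₀ = lclm(L_f,L_g), ord ≤ 1+2.
Differentiate: ansatz ord ≤ ord L₀ ⇒ L.
L = (-36 - 270·x + 972·x^2 + 1458·x^3) + (-33 - 144·x + 270·x^2 + 3888·x^3 + 5103·x^4)·Dx + (-2 + 18·x + 108·x^2 + 324·x^3 + 1134·x^4 + 1458·x^5)·Dx^2  (order 2).
h: a_k = 33/2, -27/4, -1485/16, -1215/32, 274347/256, -137781/512, …
ICs: h(0) = 33/2, h′(0) = -27/4.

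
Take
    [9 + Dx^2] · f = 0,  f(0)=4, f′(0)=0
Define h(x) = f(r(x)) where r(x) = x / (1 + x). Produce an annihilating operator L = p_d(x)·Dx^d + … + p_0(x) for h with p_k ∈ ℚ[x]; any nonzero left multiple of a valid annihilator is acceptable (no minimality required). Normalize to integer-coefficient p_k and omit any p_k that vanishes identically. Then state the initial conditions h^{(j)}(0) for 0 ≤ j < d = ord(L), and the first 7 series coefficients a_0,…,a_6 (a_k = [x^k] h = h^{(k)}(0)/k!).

f: a_k = 4, 0, -18, 0, 27/2, 0, -81/20, …
h₀=f(r): pull back L_f along r ⇒ L₀.
L = 9 + (2 + 6·x + 6·x^2 + 2·x^3)·Dx + (1 + 4·x + 6·x^2 + 4·x^3 + x^4)·Dx^2  (order 2).
h: a_k = 4, 0, -18, 36, -81/2, 18, 819/20, …
ICs: h(0) = 4, h′(0) = 0.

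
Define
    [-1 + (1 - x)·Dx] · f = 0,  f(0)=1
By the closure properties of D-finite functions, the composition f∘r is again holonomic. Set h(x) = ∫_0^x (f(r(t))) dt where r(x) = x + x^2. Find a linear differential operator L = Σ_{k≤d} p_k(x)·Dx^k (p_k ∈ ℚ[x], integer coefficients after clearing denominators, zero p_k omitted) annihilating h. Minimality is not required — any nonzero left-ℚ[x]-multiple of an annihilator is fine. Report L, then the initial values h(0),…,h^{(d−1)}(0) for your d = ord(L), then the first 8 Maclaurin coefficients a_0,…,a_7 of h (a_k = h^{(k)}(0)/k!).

f: a_k = 1, 1, 1, 1, 1, 1, 1, 1, …
Change of var in L_f (x↦r) gives L₀.
h=∫h₀ ⇒ L = L₀·Dx.
L = (1 + 2·x)·Dx + (-1 + x + x^2)·Dx^2  (order 2).
h: a_k = 0, 1, 1/2, 2/3, 3/4, 1, 4/3, 13/7, …
ICs: h(0) = 0, h′(0) = 1.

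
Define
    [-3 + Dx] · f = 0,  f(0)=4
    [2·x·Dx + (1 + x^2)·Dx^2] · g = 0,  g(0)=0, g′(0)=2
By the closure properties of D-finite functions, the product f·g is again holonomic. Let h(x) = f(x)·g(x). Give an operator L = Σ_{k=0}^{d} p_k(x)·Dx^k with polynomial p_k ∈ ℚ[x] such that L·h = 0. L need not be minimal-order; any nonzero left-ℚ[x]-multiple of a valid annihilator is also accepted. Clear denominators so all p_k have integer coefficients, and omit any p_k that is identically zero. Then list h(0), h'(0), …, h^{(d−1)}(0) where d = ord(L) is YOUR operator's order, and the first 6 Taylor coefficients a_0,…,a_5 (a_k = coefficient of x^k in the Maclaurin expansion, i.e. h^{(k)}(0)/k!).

L = (9 - 6·x + 9·x^2) + (-6 + 2·x - 6·x^2)·Dx + (1 + x^2)·Dx^2  (order 2).
h: a_k = 0, 8, 24, 100/3, 28, 83/5, …
ICs: h(0) = 0, h′(0) = 8.

f: a_k = 4, 12, 18, 18, 27/2, 81/10, …
g: a_k = 0, 2, 0, -2/3, 0, 2/5, …
Sym-product of L_f,L_g gives L₀ (≤ ord 2).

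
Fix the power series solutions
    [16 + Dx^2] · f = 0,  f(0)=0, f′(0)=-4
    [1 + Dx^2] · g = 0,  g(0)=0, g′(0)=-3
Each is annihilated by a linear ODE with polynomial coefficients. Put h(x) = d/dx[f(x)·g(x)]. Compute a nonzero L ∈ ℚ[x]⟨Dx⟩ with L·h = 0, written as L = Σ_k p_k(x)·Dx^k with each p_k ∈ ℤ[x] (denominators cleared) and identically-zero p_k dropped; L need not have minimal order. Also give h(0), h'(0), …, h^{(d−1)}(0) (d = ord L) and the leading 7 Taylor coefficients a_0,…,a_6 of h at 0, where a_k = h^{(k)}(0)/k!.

f: a_k = 0, -4, 0, 32/3, 0, -128/15, 0, …
g: a_k = 0, -3, 0, 1/2, 0, -1/40, 0, …
Product ⇒ symmetric product L₀, ord ≤ 4.
h=h₀': d/dx-closure on L₀ ⇒ L.
L = 225 + 34·Dx^2 + Dx^4  (order 4).
h: a_k = 0, 24, 0, -136, 0, 931/5, 0, …
ICs: h(0) = 0, h′(0) = 24, h′′(0) = 0, h′′′(0) = -816.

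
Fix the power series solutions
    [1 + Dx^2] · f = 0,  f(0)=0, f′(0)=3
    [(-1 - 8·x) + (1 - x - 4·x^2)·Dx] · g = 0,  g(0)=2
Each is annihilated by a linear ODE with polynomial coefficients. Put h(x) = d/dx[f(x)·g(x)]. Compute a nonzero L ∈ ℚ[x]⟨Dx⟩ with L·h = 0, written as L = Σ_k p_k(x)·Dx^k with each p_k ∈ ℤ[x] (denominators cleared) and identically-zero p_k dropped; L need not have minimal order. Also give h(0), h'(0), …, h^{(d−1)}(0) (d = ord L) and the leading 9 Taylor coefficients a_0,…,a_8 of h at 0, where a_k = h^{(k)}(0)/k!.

L = (159 - 2·x - 7·x^2 + 8·x^3 + 16·x^4) + (22 + 178·x + 24·x^2 + 64·x^3)·Dx + (-7 + 6·x + 25·x^2 + 8·x^3 + 16·x^4)·Dx^2  (order 2).
h: a_k = 6, 12, 87, 212, 3381/4, 22863/10, 888089/120, 2168417/105, 411895657/6720, …
ICs: h(0) = 6, h′(0) = 12.

f: a_k = 0, 3, 0, -1/2, 0, 1/40, 0, -1/1680, 0, …
g: a_k = 2, 2, 10, 18, 58, 130, 362, 882, 2330, …
L₀ := L_f ⊗_s L_g (sym. prod.), ord ≤ 2.
Differentiate: ansatz ord ≤ ord L₀ ⇒ L.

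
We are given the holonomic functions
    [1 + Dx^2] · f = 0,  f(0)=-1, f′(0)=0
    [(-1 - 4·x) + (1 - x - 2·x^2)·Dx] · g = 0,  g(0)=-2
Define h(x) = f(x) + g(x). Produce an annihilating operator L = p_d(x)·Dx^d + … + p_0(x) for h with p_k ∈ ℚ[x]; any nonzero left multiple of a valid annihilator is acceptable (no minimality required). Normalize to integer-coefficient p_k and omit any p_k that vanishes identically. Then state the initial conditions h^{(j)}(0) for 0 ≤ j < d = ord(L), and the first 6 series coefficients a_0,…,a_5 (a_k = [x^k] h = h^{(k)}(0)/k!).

L = (-31 - 146·x - 133·x^2 - 184·x^3 - 20·x^4 - 16·x^5) + (7 + 3·x - 3·x^2 - 37·x^3 - 42·x^4 - 12·x^5 - 8·x^6)·Dx + (-31 - 146·x - 133·x^2 - 184·x^3 - 20·x^4 - 16·x^5)·Dx^2 + (7 + 3·x - 3·x^2 - 37·x^3 - 42·x^4 - 12·x^5 - 8·x^6)·Dx^3  (order 3).
h: a_k = -3, -2, -11/2, -10, -529/24, -42, …
ICs: h(0) = -3, h′(0) = -2, h′′(0) = -11.

f: a_k = -1, 0, 1/2, 0, -1/24, 0, …
g: a_k = -2, -2, -6, -10, -22, -42, …
h₀=f+g: left-lcm gives L₀, ord ≤ 3.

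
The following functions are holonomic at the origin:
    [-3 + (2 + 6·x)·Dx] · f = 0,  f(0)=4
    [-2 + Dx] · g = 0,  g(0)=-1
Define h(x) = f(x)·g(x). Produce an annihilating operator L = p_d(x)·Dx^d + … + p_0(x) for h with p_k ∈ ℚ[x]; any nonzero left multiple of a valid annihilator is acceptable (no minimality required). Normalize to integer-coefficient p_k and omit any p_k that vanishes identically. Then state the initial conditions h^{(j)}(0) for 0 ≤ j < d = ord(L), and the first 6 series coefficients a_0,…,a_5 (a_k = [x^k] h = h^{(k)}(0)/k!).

L = (-7 - 12·x) + (2 + 6·x)·Dx  (order 1).
h: a_k = -4, -14, -31/2, -181/12, -241/96, -13279/960, …
ICs: h(0) = -4.

f: a_k = 4, 6, -9/2, 27/4, -405/32, 1701/64, …
g: a_k = -1, -2, -2, -4/3, -2/3, -4/15, …
h₀=f·g: eliminate ⇒ L₀, order ≤ 1·1.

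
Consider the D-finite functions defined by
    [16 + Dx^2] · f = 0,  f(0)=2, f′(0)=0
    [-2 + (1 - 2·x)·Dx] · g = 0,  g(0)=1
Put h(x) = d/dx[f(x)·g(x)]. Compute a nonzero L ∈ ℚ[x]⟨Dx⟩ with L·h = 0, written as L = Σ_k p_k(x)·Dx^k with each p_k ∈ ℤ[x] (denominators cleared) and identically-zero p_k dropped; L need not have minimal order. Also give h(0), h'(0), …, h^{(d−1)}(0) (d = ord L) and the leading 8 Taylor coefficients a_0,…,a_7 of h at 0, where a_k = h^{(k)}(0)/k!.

f: a_k = 2, 0, -16, 0, 64/3, 0, -512/45, 0, …
g: a_k = 1, 2, 4, 8, 16, 32, 64, 128, …
L₀ := L_f ⊗_s L_g (sym. prod.), ord ≤ 2.
Differentiate: ansatz ord ≤ ord L₀ ⇒ L.
L = (8 - 64·x + 64·x^2) + (-4 + 8·x)·Dx + (1 - 4·x + 4·x^2)·Dx^2  (order 2).
h: a_k = 4, -16, -48, -128/3, -320/3, -4864/15, -34048/45, -536576/315, …
ICs: h(0) = 4, h′(0) = -16.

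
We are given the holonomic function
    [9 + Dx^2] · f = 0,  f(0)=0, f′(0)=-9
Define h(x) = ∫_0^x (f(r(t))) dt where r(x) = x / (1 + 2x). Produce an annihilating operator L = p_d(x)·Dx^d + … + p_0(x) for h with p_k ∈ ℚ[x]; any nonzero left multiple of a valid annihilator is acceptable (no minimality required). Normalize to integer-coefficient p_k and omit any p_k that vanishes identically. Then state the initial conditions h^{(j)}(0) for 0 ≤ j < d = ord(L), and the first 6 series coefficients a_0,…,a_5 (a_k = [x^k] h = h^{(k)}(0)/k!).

L = 9·Dx + (4 + 24·x + 48·x^2 + 32·x^3)·Dx^2 + (1 + 8·x + 24·x^2 + 32·x^3 + 16·x^4)·Dx^3  (order 3).
h: a_k = 0, 0, -9/2, 6, -45/8, -9/5, …
ICs: h(0) = 0, h′(0) = 0, h′′(0) = -9.

f: a_k = 0, -9, 0, 27/2, 0, -243/40, …
f∘r: x↦r, Dx↦Dx/r' in L_f ⇒ L₀.
h=∫h₀ ⇒ L = L₀·Dx.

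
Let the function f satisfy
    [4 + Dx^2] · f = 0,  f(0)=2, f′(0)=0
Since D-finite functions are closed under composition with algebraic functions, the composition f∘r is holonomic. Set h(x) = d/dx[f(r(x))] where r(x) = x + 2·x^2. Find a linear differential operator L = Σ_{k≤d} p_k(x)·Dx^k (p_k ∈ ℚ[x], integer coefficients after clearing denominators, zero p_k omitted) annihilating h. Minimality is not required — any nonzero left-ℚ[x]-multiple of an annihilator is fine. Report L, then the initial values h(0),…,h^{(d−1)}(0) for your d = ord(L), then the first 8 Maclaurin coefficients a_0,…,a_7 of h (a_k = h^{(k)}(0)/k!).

L = (52 + 64·x + 384·x^2 + 1024·x^3 + 1024·x^4) + (-12 - 48·x)·Dx + (1 + 8·x + 16·x^2)·Dx^2  (order 2).
h: a_k = 0, -8, -48, -176/3, 160/3, 2864/15, 4256/15, 26912/315, …
ICs: h(0) = 0, h′(0) = -8.

f: a_k = 2, 0, -4, 0, 4/3, 0, -8/45, 0, …
h₀=f(r): pull back L_f along r ⇒ L₀.
h₀' ⇒ L via d/dx closure of L₀.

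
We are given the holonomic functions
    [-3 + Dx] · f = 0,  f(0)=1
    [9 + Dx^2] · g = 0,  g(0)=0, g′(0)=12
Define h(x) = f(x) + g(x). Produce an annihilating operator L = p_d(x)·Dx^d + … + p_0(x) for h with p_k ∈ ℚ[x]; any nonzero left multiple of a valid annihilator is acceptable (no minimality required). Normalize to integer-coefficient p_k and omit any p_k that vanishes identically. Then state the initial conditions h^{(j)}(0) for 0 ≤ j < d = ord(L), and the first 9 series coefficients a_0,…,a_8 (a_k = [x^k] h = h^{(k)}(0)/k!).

f: a_k = 1, 3, 9/2, 9/2, 27/8, 81/40, 81/80, 243/560, 729/4480, …
g: a_k = 0, 12, 0, -18, 0, 81/10, 0, -243/140, 0, …
L₀ := lclm(L_f,L_g); ord L₀ ≤ 1+2.
L = -27 + 9·Dx - 3·Dx^2 + Dx^3  (order 3).
h: a_k = 1, 15, 9/2, -27/2, 27/8, 81/8, 81/80, -729/560, 729/4480, …
ICs: h(0) = 1, h′(0) = 15, h′′(0) = 9.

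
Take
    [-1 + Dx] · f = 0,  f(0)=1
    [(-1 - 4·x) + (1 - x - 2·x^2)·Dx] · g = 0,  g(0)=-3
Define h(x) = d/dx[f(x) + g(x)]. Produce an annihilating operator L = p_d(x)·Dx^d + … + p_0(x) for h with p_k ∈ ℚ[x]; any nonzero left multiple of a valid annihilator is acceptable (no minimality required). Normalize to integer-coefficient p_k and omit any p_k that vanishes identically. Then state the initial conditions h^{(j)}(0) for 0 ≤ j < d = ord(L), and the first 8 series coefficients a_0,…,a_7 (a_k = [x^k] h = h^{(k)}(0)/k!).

L = (24 + 138·x + 144·x^2 + 240·x^3 + 48·x^4) + (-29 - 142·x - 155·x^2 - 200·x^3 + 20·x^4 + 16·x^5)·Dx + (5 + 4·x + 11·x^2 - 40·x^3 - 68·x^4 - 16·x^5)·Dx^2  (order 2).
h: a_k = -2, -17, -89/2, -791/6, -7559/24, -92879/120, -1285199/720, -20684159/5040, …
ICs: h(0) = -2, h′(0) = -17.

f: a_k = 1, 1, 1/2, 1/6, 1/24, 1/120, 1/720, 1/5040, …
g: a_k = -3, -3, -9, -15, -33, -63, -129, -255, …
h₀=f+g: left-lcm gives L₀, ord ≤ 2.
Derive L from L₀ (diff closure).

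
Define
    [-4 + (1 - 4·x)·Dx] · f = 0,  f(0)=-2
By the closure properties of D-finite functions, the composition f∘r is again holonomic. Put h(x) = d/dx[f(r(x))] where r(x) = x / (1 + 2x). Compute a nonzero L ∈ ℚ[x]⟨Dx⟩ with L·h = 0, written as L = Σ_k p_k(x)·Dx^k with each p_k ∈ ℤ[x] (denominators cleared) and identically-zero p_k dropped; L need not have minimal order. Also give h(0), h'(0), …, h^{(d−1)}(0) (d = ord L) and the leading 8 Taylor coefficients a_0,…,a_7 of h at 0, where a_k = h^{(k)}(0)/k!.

L = 4 + (-1 + 2·x)·Dx  (order 1).
h: a_k = -8, -32, -96, -256, -640, -1536, -3584, -8192, …
ICs: h(0) = -8.

f: a_k = -2, -8, -32, -128, -512, -2048, -8192, -32768, …
Change of var in L_f (x↦r) gives L₀.
Differentiate: ansatz ord ≤ ord L₀ ⇒ L.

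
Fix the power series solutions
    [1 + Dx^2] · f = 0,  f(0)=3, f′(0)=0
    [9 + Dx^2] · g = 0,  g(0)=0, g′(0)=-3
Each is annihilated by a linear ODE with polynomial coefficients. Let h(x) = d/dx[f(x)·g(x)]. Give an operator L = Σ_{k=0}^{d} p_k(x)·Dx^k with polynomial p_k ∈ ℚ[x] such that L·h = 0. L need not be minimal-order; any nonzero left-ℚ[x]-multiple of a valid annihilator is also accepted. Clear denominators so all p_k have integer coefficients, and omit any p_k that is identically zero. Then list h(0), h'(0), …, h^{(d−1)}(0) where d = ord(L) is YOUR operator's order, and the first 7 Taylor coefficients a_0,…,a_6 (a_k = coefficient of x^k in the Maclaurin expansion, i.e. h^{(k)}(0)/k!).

L = 64 + 20·Dx^2 + Dx^4  (order 4).
h: a_k = -9, 0, 54, 0, -66, 0, 172/5, …
ICs: h(0) = -9, h′(0) = 0, h′′(0) = 108, h′′′(0) = 0.

f: a_k = 3, 0, -3/2, 0, 1/8, 0, -1/240, …
g: a_k = 0, -3, 0, 9/2, 0, -81/40, 0, …
Product ⇒ symmetric product L₀, ord ≤ 4.
Differentiate: ansatz ord ≤ ord L₀ ⇒ L.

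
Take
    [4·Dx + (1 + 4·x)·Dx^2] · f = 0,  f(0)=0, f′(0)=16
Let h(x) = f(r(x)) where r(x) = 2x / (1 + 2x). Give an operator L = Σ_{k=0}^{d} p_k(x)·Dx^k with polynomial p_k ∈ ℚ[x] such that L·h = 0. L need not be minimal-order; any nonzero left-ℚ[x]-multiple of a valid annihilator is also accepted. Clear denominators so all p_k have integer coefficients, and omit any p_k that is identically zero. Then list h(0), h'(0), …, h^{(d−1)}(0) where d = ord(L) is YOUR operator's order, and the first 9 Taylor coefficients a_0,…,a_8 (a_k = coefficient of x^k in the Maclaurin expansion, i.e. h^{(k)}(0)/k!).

L = (12 + 40·x)·Dx + (1 + 12·x + 20·x^2)·Dx^2  (order 2).
h: a_k = 0, 32, -192, 3968/3, -9984, 399872/5, -666624, 39999488/7, -49999872, …
ICs: h(0) = 0, h′(0) = 32.

f: a_k = 0, 16, -32, 256/3, -256, 4096/5, -8192/3, 65536/7, -32768, …
f∘r: x↦r, Dx↦Dx/r' in L_f ⇒ L₀.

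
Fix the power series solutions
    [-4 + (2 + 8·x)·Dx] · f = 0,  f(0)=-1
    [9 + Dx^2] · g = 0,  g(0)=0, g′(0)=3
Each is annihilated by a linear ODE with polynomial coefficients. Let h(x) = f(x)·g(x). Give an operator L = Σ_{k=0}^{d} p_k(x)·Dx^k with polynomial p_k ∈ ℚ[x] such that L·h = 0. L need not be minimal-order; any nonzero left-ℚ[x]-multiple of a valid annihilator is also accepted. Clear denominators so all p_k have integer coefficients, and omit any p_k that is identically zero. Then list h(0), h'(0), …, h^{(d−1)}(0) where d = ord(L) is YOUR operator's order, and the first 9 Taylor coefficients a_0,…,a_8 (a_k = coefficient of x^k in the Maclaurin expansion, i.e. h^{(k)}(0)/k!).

L = (21 + 72·x + 144·x^2) + (-4 - 16·x)·Dx + (1 + 8·x + 16·x^2)·Dx^2  (order 2).
h: a_k = 0, -3, -6, 21/2, -3, 759/40, -1401/20, 118431/560, -37701/56, …
ICs: h(0) = 0, h′(0) = -3.

f: a_k = -1, -2, 2, -4, 10, -28, 84, -264, 858, …
g: a_k = 0, 3, 0, -9/2, 0, 81/40, 0, -243/560, 0, …
h₀=f·g: eliminate ⇒ L₀, order ≤ 1·2.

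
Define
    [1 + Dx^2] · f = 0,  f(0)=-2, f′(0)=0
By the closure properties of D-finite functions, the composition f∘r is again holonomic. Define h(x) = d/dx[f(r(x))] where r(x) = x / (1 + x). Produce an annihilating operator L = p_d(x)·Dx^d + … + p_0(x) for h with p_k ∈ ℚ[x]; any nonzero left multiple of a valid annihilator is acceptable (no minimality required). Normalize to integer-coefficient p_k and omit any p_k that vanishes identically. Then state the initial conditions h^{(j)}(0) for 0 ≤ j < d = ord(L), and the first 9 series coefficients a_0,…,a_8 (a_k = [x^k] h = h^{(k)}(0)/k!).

L = (7 + 12·x + 6·x^2) + (6 + 18·x + 18·x^2 + 6·x^3)·Dx + (1 + 4·x + 6·x^2 + 4·x^3 + x^4)·Dx^2  (order 2).
h: a_k = 0, 2, -6, 35/3, -55/3, 1501/60, -609/20, 16699/504, -8791/280, …
ICs: h(0) = 0, h′(0) = 2.

f: a_k = -2, 0, 1, 0, -1/12, 0, 1/360, 0, -1/20160, …
Change of var in L_f (x↦r) gives L₀.
Derive L from L₀ (diff closure).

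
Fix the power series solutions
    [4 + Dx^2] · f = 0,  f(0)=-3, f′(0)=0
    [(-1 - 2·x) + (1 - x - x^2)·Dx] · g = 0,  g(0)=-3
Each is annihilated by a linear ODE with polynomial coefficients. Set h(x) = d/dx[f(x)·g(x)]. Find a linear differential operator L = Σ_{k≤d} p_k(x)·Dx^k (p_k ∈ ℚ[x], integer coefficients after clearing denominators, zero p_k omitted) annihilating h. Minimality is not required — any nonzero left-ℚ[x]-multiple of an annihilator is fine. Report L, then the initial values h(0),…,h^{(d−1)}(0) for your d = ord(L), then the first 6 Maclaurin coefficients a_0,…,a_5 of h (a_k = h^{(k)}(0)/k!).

L = (-6 - 16·x - 8·x^2 + 16·x^3 + 8·x^4) + (-1 + 2·x + 12·x^2 + 8·x^3)·Dx + (1 - 3·x - x^2 + 4·x^3 + 2·x^4)·Dx^2  (order 2).
h: a_k = 9, 0, 27, 60, 120, 1146/5, …
ICs: h(0) = 9, h′(0) = 0.

f: a_k = -3, 0, 6, 0, -2, 0, …
g: a_k = -3, -3, -6, -9, -15, -24, …
f·g: L₀ = L_f ⊗_s L_g, ord ≤ 2·1.
h₀' ⇒ L via d/dx closure of L₀.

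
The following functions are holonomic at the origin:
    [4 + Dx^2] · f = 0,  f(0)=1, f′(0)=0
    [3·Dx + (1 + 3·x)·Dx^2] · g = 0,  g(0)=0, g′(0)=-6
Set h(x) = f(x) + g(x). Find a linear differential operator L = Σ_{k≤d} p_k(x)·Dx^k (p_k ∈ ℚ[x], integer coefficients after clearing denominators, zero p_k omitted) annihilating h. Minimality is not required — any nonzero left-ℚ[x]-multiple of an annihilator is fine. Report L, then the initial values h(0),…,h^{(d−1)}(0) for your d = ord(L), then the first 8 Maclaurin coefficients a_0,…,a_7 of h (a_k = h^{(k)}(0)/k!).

f: a_k = 1, 0, -2, 0, 2/3, 0, -4/45, 0, …
g: a_k = 0, -6, 9, -18, 81/2, -486/5, 243, -4374/7, …
h₀=f+g: left-lcm gives L₀, ord ≤ 4.
L = (348 + 144·x + 216·x^2)·Dx + (44 + 180·x + 216·x^2 + 216·x^3)·Dx^2 + (87 + 36·x + 54·x^2)·Dx^3 + (11 + 45·x + 54·x^2 + 54·x^3)·Dx^4  (order 4).
h: a_k = 1, -6, 7, -18, 247/6, -486/5, 10931/45, -4374/7, …
ICs: h(0) = 1, h′(0) = -6, h′′(0) = 14, h′′′(0) = -108.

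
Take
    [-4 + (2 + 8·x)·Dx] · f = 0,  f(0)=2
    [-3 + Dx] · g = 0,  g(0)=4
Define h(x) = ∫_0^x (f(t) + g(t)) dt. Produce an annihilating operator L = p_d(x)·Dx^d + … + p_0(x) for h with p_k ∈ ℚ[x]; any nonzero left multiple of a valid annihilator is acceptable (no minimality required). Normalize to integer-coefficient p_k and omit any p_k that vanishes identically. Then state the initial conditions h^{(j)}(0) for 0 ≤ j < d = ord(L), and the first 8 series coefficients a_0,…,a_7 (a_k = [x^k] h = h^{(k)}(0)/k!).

L = (30 + 72·x)·Dx + (-13 - 72·x - 144·x^2)·Dx^2 + (1 + 16·x + 48·x^2)·Dx^3  (order 3).
h: a_k = 0, 6, 8, 14/3, 13/2, -13/10, 641/60, -3279/140, …
ICs: h(0) = 0, h′(0) = 6, h′′(0) = 16.

f: a_k = 2, 4, -4, 8, -20, 56, -168, 528, …
g: a_k = 4, 12, 18, 18, 27/2, 81/10, 81/20, 243/140, …
L₀ := lclm(L_f,L_g); ord L₀ ≤ 1+1.
Integrate: L := L₀·Dx.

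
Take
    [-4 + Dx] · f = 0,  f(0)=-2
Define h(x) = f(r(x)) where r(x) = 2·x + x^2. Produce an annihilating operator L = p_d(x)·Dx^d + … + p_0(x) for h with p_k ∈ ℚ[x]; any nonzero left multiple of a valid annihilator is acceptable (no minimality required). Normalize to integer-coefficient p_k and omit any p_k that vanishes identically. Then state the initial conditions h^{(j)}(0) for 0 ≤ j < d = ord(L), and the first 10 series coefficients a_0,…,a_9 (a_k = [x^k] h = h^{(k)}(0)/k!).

f: a_k = -2, -8, -16, -64/3, -64/3, -256/15, -512/45, -2048/315, -1024/315, -4096/2835, …
f∘r: x↦r, Dx↦Dx/r' in L_f ⇒ L₀.
L = (-8 - 8·x) + Dx  (order 1).
h: a_k = -2, -16, -72, -704/3, -1840/3, -6784/5, -118208/45, -1434112/315, -753856/105, -5913088/567, …
ICs: h(0) = -2.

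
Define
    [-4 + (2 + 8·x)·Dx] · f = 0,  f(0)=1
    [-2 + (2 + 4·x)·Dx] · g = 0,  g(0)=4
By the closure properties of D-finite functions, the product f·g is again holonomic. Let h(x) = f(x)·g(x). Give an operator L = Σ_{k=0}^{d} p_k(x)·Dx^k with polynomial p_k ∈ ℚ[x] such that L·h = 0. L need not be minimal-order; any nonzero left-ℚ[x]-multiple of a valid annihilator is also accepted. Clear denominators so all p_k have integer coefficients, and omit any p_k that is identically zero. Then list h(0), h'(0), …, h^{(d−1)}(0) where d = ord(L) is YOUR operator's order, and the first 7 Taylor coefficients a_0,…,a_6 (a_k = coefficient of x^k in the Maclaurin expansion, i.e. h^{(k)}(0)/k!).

L = (-3 - 8·x) + (1 + 6·x + 8·x^2)·Dx  (order 1).
h: a_k = 4, 12, -2, 6, -37/2, 117/2, -757/4, …
ICs: h(0) = 4.

f: a_k = 1, 2, -2, 4, -10, 28, -84, …
g: a_k = 4, 4, -2, 2, -5/2, 7/2, -21/4, …
L₀ := L_f ⊗_s L_g (sym. prod.), ord ≤ 1.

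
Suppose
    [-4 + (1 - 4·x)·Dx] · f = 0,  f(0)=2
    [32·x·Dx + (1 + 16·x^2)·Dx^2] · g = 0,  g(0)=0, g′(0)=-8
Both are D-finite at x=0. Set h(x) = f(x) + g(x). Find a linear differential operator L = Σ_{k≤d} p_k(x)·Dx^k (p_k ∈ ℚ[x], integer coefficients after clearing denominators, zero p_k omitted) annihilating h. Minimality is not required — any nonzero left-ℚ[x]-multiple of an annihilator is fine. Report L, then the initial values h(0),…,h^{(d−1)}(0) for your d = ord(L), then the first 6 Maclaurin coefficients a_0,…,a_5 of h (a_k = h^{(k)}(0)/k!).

L = (-32 + 512·x + 1536·x^2)·Dx + (16 - 32·x + 256·x^2 + 1536·x^3)·Dx^2 + (-1 + 256·x^4)·Dx^3  (order 3).
h: a_k = 2, 0, 32, 512/3, 512, 8192/5, …
ICs: h(0) = 2, h′(0) = 0, h′′(0) = 64.

f: a_k = 2, 8, 32, 128, 512, 2048, …
g: a_k = 0, -8, 0, 128/3, 0, -2048/5, …
Weyl lclm of L_f,L_g ⇒ L₀ (ord ≤ 3).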